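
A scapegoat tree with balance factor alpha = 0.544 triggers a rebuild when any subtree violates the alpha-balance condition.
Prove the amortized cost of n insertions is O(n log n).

Define potential Phi = c * sum of |size(left(v)) - size(right(v))| over all nodes. An insertion at depth d costs O(d) = O(log n) and increases Phi by O(log n). When a rebuild of subtree of size s occurs, it costs O(s) but reduces Phi by Omega(s). With alpha = 0.544, between rebuilds Omega(s) insertions must occur. Amortized cost per insertion: O(log n).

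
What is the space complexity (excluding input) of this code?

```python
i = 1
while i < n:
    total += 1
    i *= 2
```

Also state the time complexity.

Space complexity: O(1).
Only a constant amount of auxiliary storage is used; nothing grows with n.
Time complexity: O(log n).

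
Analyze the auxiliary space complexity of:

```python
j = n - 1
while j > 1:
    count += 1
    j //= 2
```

Space complexity: O(1).
Only a constant amount of auxiliary storage is used; nothing grows with n.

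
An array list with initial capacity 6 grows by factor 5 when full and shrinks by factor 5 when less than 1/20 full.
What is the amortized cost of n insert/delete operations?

Using potential function Phi = |5*size - capacity|. Resizing costs are offset by potential release. Amortized O(1) per operation.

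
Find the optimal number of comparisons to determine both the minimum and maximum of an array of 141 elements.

Naive approach: 280 comparisons (140 for max + 140 for min).
Optimal: Compare elements in pairs first (floor(n/2) = 70 comparisons), then find max among winners and min among losers (70 comparisons each).
Total: ceil(3n/2) - 2 = 210 comparisons. An adversary argument shows this is also a lower bound.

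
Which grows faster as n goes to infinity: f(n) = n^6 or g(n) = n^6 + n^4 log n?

f(n) = n^6 and g(n) = n^6 + n^4 log n are Theta of each other: the lower-order n^4 log n term is o(n^6); both are Theta(n^6).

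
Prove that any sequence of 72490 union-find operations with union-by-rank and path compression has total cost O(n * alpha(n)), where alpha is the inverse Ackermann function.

Using Tarjan's analysis with rank-based potential function. Union-by-rank keeps tree height O(log n). Path compression flattens paths during find. For n = 72490 operations, total cost is O(n * alpha(n)), effectively O(n) since alpha grows incredibly slowly.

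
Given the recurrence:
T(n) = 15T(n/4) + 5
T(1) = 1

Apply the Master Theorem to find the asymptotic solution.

a=15, b=4, f(n)=5. log_4(15) = 1.953. Case 1 of Master Theorem: T(n) = O(n^1.953).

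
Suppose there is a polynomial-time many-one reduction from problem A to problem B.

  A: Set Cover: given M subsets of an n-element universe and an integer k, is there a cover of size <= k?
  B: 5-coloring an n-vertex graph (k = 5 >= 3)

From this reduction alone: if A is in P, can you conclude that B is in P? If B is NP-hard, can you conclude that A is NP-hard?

A poly-time reduction A <=_p B transfers tractability DOWN (B easy => A easy) and hardness UP (A hard => B hard), not the reverse.
From A in P, the reduction alone does NOT give B in P: any problem in P trivially reduces to SAT, yet SAT is not known to be in P.
From B NP-hard, the reduction alone does NOT give A NP-hard: again, easy problems reduce to hard ones.
(Here in fact A is NP-complete and B is NP-complete.)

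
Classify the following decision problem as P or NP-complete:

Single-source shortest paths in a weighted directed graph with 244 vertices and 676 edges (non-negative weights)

This problem is in P: Dijkstra's algorithm runs in O((V+E) log V).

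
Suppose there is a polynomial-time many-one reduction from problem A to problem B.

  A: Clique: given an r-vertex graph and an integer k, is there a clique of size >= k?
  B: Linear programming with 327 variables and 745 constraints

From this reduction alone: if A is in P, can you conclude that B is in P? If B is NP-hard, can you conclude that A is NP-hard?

A poly-time reduction A <=_p B transfers tractability DOWN (B easy => A easy) and hardness UP (A hard => B hard), not the reverse.
From A in P, the reduction alone does NOT give B in P: any problem in P trivially reduces to SAT, yet SAT is not known to be in P.
From B NP-hard, the reduction alone does NOT give A NP-hard: again, easy problems reduce to hard ones.
(Here in fact A is NP-complete and B is in P, so no such reduction is known -- its existence would imply P = NP; the analysis concerns only what the assumed reduction would or would not let you conclude.)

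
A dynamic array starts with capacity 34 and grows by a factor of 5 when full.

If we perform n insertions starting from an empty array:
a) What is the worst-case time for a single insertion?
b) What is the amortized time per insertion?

(a) Worst-case single insertion: O(n) -- when the array is full at capacity c, the resize copies all c elements, and c can be Theta(n).
(b) Resizes happen at sizes 34, 170, 850, ... Total copy cost for n insertions: 34 + 170 + ... = O(n) (geometric series with ratio 1/5). Amortized cost per insertion: O(n)/n = O(1).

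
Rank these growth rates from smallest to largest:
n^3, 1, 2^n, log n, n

Ordered by growth rate: 1 < log n < n < n^3 < 2^n.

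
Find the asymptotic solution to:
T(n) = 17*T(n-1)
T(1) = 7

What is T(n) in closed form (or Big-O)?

Each step multiplies by 17. T(n) = T(1)*17^(n-1) = 7*17^(n-1).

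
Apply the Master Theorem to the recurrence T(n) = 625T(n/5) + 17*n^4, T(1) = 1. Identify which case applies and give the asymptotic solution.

a=625, b=5, f(n)=17*n^4.
log_5(625) = 4, so n^(log_b(a)) = n^4.
f(n) = Theta(n^4), so Case 2 applies.
T(n) = Theta(n^4 log n).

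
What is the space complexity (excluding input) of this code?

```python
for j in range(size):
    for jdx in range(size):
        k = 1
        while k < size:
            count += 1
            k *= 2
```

Space complexity: O(1).
Only a constant amount of auxiliary storage is used; nothing grows with n.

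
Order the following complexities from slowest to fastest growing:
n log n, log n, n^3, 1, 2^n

Ordered by growth rate: 1 < log n < n log n < n^3 < 2^n.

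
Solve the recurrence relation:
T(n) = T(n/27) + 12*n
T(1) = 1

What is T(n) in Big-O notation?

Geometric series: 12*n*(1 + 1/27 + 1/27^2 + ...) = O(n). T(n) = O(n).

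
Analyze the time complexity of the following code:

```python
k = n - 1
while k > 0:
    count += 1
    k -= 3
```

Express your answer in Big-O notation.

Time complexity: O(n).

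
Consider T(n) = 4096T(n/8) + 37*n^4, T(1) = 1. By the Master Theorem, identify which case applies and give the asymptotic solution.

a=4096, b=8, f(n)=37*n^4.
log_8(4096) = 4, so n^(log_b(a)) = n^4.
f(n) = Theta(n^4), so Case 2 applies.
T(n) = Theta(n^4 log n).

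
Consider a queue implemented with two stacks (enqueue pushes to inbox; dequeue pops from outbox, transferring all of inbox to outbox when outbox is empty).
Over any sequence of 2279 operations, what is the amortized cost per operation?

Each element is pushed to inbox once, popped once, pushed to outbox once, and popped once: 4 unit operations over its lifetime. Over 2279 operations the total work is O(2279). Amortized O(1) per enqueue/dequeue.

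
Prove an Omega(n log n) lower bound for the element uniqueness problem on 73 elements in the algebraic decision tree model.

In the algebraic decision tree model, element uniqueness on 73 elements is equivalent to determining which cell of an arrangement of C(73,2) = 2628 hyperplanes x_i = x_j contains the input point. Ben-Or's theorem shows this requires Omega(n log n).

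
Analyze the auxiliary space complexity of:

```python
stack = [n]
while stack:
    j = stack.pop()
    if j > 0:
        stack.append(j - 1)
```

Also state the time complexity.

Space complexity: O(1).
Only a constant amount of auxiliary storage is used; nothing grows with n.
Time complexity: O(n).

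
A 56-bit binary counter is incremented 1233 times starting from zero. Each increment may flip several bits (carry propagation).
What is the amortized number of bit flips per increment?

Bit i flips on every 2^i-th increment, so over 1233 increments bit i flips floor(1233/2^i) times. Summing over i: total flips < 2 * 1233. Amortized: < 2 = O(1) per increment.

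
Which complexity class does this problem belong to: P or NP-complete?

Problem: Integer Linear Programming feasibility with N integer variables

This problem is NP-complete: ILP feasibility is NP-complete (LP relaxation is in P).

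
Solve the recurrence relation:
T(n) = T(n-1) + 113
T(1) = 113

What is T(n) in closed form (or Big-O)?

Unrolling: T(n) = T(n-1) + 113 = T(n-2) + 2*113 = ... = T(1) + (n-1)*113 = 113 + (n-1)*113 = 113n.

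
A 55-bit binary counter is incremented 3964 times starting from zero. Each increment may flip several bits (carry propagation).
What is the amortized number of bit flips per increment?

Bit i flips on every 2^i-th increment, so over 3964 increments bit i flips floor(3964/2^i) times. Summing over i: total flips < 2 * 3964. Amortized: < 2 = O(1) per increment.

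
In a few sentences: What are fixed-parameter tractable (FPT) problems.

A problem parameterized by k is FPT if it can be solved in time f(k) * n^O(1), where f is any computable function of k alone. Vertex Cover parameterized by solution size k is FPT: O(2^k * n). The W-hierarchy (W[1], W[2], ...) classifies parameterized problems by hardness; Clique parameterized by clique size is W[1]-complete.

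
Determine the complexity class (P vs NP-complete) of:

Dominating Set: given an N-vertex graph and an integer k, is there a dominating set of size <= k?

This problem is NP-complete: reduces from Set Cover (with k part of the input).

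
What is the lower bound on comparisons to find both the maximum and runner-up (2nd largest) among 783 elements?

Lower bound: finding the max needs 783-1 comparisons. By an adversary weight-doubling argument, the maximum element must personally win at least ceil(log_2(783)) = 10 comparisons in any correct algorithm. The 2nd largest is among those 10 direct losers, and distinguishing it requires 10-1 more comparisons. Total >= 783-1 + 10-1 = 791. A balanced tournament achieves this bound exactly.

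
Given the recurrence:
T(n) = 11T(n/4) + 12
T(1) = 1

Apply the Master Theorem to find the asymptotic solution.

a=11, b=4, f(n)=12. log_4(11) = 1.73. Case 1 of Master Theorem: T(n) = O(n^1.73).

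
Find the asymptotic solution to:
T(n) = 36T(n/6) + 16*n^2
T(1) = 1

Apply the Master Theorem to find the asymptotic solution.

a=36, b=6, f(n)=16*n^2. log_6(36) = 2. Case 2: T(n) = O(n^2 log n).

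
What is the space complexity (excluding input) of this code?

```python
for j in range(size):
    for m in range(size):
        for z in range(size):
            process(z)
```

Space complexity: O(1).
Only a constant amount of auxiliary storage is used; nothing grows with n.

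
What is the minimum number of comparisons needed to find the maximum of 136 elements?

Finding the maximum requires 135 comparisons. Each comparison eliminates exactly one candidate. With 136 candidates, we need 135 eliminations.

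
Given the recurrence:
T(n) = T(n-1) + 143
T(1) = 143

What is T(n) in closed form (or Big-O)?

Unrolling: T(n) = T(n-1) + 143 = T(n-2) + 2*143 = ... = T(1) + (n-1)*143 = 143 + (n-1)*143 = 143n.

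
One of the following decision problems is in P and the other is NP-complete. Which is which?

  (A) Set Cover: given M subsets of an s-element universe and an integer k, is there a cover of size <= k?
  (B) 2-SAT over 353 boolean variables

(A) is NP-complete: one of Karp's 21 NP-complete problems (with k part of the input).
(B) is P: 2-SAT is solvable in linear time via implication-graph SCCs.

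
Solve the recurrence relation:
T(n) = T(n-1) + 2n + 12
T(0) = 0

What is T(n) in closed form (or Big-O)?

Dominant term in sum is 2*sum(i, i=1..n) = 2*n*(n+1)/2 = O(n^2).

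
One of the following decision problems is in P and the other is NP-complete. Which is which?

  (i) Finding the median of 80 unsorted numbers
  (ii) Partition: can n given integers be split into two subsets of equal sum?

(i) is P: linear-time selection (median-of-medians) runs in O(n).
(ii) is NP-complete: Subset Sum reduces to it (one of Karp's 21 NP-complete problems).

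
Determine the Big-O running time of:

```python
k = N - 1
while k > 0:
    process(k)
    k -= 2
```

Time complexity: O(n).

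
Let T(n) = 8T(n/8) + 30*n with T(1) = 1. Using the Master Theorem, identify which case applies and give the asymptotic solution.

a=8, b=8, f(n)=30*n.
log_8(8) = 1, so n^(log_b(a)) = n.
f(n) = Theta(n), so Case 2 applies.
T(n) = Theta(n log n).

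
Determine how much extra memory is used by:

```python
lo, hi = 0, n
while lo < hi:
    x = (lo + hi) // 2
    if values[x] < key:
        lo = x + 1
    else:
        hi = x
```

Space complexity: O(1).
Only a constant amount of auxiliary storage is used; nothing grows with n.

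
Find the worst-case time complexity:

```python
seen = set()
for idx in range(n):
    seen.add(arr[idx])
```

Time complexity: O(n).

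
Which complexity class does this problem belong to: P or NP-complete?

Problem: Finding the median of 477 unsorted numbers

This problem is in P: linear-time selection (median-of-medians) runs in O(n).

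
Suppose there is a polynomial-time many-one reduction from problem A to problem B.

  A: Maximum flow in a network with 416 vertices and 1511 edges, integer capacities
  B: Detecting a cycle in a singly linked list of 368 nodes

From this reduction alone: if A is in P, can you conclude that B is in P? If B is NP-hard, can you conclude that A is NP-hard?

A poly-time reduction A <=_p B transfers tractability DOWN (B easy => A easy) and hardness UP (A hard => B hard), not the reverse.
From A in P, the reduction alone does NOT give B in P: any problem in P trivially reduces to SAT, yet SAT is not known to be in P.
From B NP-hard, the reduction alone does NOT give A NP-hard: again, easy problems reduce to hard ones.
(Here in fact A is P and B is P.)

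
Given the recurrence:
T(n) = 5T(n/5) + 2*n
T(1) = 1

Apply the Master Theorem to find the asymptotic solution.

a=5, b=5, f(n)=2*n. log_5(5) = 1. Case 2: T(n) = O(n log n).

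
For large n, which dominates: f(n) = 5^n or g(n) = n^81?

f(n) = 5^n grows faster: any exponential with base > 1 dominates every polynomial.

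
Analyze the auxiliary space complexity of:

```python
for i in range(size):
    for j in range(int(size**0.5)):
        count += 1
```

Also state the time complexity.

Space complexity: O(1).
Only a constant amount of auxiliary storage is used; nothing grows with n.
Time complexity: O(n * sqrt(n)).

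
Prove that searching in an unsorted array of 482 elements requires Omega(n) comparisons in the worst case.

An adversary can always place the target in the last position checked. Until all 482 positions are examined, the target might be in any unchecked position. Therefore 482 comparisons are necessary.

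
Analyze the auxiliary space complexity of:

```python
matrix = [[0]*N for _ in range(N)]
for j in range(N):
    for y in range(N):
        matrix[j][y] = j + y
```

Space complexity: O(n^2).
A 2D structure of size n x n is allocated.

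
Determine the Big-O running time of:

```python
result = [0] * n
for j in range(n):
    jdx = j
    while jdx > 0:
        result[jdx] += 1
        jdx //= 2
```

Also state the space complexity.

Time complexity: O(n log n).
Space complexity: O(n).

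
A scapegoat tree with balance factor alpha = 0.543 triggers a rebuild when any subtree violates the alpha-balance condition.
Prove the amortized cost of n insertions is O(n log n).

Define potential Phi = c * sum of |size(left(v)) - size(right(v))| over all nodes. An insertion at depth d costs O(d) = O(log n) and increases Phi by O(log n). When a rebuild of subtree of size s occurs, it costs O(s) but reduces Phi by Omega(s). With alpha = 0.543, between rebuilds Omega(s) insertions must occur. Amortized cost per insertion: O(log n).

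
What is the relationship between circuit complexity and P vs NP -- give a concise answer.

A language is in P iff it has polynomial-size uniform circuit families. P/poly contains all languages decidable by polynomial-size circuits (even non-uniform). If NP is not in P/poly, then P != NP. Proving super-polynomial circuit lower bounds for an NP problem would separate P from NP.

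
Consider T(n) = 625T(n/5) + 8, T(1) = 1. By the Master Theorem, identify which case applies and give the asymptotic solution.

a=625, b=5, f(n)=8.
log_5(625) = 4 > 0.
Since f(n) = O(n^0) is polynomially smaller than n^4, Case 1 applies.
T(n) = Theta(n^4).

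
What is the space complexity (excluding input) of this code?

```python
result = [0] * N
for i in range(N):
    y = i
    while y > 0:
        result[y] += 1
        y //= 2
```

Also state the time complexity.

Space complexity: O(n).
Auxiliary storage grows linearly with the input size n in the worst case.
Time complexity: O(n log n).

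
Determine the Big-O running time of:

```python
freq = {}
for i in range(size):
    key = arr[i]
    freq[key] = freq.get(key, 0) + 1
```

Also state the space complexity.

Time complexity: O(n).
Space complexity: O(n).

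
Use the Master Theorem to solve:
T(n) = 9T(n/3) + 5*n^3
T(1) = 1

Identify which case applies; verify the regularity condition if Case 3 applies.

a=9, b=3, f(n)=5*n^3.
log_3(9) = 2 < 3.
f(n) = Omega(n^(2+epsilon)) for some epsilon > 0, so Case 3 is the candidate.
Regularity: a*f(n/b) = 9*5*(n/3)^3 = (9/27)*5*n^3 <= c*f(n) with c = 9/27 < 1. Satisfied.
Case 3: T(n) = Theta(n^3).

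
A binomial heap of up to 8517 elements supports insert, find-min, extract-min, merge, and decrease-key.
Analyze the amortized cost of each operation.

A binomial heap with n <= 8517 elements has at most floor(log_2 8517) + 1 = 14 trees. Using potential Phi = number of trees: Insert adds one tree, but cascading merges reduce count -- amortized O(1). Find-min reads the cached minimum pointer: O(1). Extract-min creates O(log n) new trees: O(log n). Merge combines tree lists: O(log n). Decrease-key sifts the element up its tree of height <= log n: O(log n).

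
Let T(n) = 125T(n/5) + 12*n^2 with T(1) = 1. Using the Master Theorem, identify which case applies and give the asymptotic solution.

a=125, b=5, f(n)=12*n^2.
log_5(125) = 3 > 2.
Since f(n) = O(n^2) is polynomially smaller than n^3, Case 1 applies.
T(n) = Theta(n^3).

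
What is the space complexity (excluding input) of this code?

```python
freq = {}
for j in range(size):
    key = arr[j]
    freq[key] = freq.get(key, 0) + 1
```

Space complexity: O(n).
Auxiliary storage grows linearly with the input size n in the worst case.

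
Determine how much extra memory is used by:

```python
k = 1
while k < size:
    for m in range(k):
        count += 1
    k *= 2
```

Space complexity: O(1).
Only a constant amount of auxiliary storage is used; nothing grows with n.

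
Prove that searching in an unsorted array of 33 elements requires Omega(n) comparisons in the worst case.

An adversary can always place the target in the last position checked. Until all 33 positions are examined, the target might be in any unchecked position. Therefore 33 comparisons are necessary.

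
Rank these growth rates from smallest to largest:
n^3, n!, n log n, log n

Ordered by growth rate: log n < n log n < n^3 < n!.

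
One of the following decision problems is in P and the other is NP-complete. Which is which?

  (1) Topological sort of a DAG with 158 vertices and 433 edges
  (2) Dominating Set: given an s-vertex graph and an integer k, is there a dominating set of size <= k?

(1) is P: DFS-based topological sort runs in O(V+E).
(2) is NP-complete: reduces from Set Cover (with k part of the input).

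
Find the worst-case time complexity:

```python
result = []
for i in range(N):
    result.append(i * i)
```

Time complexity: O(n).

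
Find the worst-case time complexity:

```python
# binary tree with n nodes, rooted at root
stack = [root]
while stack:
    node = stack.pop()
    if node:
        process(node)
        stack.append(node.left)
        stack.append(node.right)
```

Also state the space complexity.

Time complexity: O(n).
Space complexity: O(n).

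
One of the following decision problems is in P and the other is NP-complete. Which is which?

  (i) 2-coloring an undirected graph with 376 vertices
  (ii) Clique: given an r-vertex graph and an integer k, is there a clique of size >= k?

(i) is P: 2-coloring is bipartiteness testing via BFS, O(V+E).
(ii) is NP-complete: complement of Independent Set / Vertex Cover (with k part of the input).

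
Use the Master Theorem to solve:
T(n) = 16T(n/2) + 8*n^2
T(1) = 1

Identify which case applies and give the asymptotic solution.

a=16, b=2, f(n)=8*n^2.
log_2(16) = 4 > 2.
Since f(n) = O(n^2) is polynomially smaller than n^4, Case 1 applies.
T(n) = Theta(n^4).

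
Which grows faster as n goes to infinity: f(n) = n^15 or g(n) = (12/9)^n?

g(n) = (12/9)^n grows faster: (12/9)^n is exponential with base 12/9 > 1, dominating every polynomial.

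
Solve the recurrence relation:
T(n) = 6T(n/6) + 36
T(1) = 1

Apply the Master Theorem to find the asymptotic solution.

a=6, b=6, f(n)=36. log_6(6) = 1. Case 1 of Master Theorem: T(n) = O(n^1).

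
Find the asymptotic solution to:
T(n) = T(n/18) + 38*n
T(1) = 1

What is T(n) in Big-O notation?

Geometric series: 38*n*(1 + 1/18 + 1/18^2 + ...) = O(n). T(n) = O(n).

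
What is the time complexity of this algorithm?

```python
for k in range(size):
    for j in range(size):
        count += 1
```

Time complexity: O(n^2).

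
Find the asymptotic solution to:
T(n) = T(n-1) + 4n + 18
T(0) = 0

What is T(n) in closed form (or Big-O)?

Dominant term in sum is 4*sum(i, i=1..n) = 4*n*(n+1)/2 = O(n^2).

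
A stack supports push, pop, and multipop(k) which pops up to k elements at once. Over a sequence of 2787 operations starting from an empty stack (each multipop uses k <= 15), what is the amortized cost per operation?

Each element is pushed exactly once and popped at most once (whether by pop or as part of a multipop). So the total number of individual pops over the whole sequence is at most the number of pushes, which is at most 2787. Total work <= 2 * 2787, hence O(1) amortized per operation.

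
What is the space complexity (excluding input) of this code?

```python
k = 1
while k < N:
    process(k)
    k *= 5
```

Space complexity: O(1).
Only a constant amount of auxiliary storage is used; nothing grows with n.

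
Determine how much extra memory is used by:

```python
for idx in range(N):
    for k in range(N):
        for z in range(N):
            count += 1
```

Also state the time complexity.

Space complexity: O(1).
Only a constant amount of auxiliary storage is used; nothing grows with n.
Time complexity: O(n^3).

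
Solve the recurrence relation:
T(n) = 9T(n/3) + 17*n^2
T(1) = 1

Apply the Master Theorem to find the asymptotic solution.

a=9, b=3, f(n)=17*n^2. log_3(9) = 2. Case 2: T(n) = O(n^2 log n).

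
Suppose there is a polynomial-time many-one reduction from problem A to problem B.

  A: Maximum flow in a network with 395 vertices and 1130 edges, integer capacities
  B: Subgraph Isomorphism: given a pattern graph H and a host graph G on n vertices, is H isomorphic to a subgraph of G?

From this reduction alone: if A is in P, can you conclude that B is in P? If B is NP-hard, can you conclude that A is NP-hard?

A poly-time reduction A <=_p B transfers tractability DOWN (B easy => A easy) and hardness UP (A hard => B hard), not the reverse.
From A in P, the reduction alone does NOT give B in P: any problem in P trivially reduces to SAT, yet SAT is not known to be in P.
From B NP-hard, the reduction alone does NOT give A NP-hard: again, easy problems reduce to hard ones.
(Here in fact A is P and B is NP-complete.)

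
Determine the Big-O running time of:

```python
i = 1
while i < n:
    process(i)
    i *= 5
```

Time complexity: O(log n).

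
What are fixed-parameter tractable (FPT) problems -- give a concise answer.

A problem parameterized by k is FPT if it can be solved in time f(k) * n^O(1), where f is any computable function of k alone. Vertex Cover parameterized by solution size k is FPT: O(2^k * n). The W-hierarchy (W[1], W[2], ...) classifies parameterized problems by hardness; Clique parameterized by clique size is W[1]-complete.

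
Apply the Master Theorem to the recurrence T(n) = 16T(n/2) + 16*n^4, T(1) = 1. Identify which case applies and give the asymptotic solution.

a=16, b=2, f(n)=16*n^4.
log_2(16) = 4, so n^(log_b(a)) = n^4.
f(n) = Theta(n^4), so Case 2 applies.
T(n) = Theta(n^4 log n).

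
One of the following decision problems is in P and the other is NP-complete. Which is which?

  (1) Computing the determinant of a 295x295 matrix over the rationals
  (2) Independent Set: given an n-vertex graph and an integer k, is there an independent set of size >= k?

(1) is P: Gaussian elimination runs in O(n^3).
(2) is NP-complete: complement of Clique (with k part of the input).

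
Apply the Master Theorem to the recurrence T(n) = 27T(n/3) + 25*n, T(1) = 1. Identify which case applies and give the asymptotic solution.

a=27, b=3, f(n)=25*n.
log_3(27) = 3 > 1.
Since f(n) = O(n^1) is polynomially smaller than n^3, Case 1 applies.
T(n) = Theta(n^3).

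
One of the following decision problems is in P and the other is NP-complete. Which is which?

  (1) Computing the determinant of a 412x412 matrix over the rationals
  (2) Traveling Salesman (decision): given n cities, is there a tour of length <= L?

(1) is P: Gaussian elimination runs in O(n^3).
(2) is NP-complete: reduces from Hamiltonian Cycle.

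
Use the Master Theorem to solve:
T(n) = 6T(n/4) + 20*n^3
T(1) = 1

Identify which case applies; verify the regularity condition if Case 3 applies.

a=6, b=4, f(n)=20*n^3.
log_4(6) = 1.292 < 3.
f(n) = Omega(n^(1.292+epsilon)) for some epsilon > 0, so Case 3 is the candidate.
Regularity: a*f(n/b) = 6*20*(n/4)^3 = (6/64)*20*n^3 <= c*f(n) with c = 6/64 < 1. Satisfied.
Case 3: T(n) = Theta(n^3).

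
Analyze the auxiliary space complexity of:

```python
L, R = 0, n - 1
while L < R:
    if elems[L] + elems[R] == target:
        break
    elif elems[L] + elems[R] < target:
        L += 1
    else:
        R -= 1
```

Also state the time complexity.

Space complexity: O(1).
Only a constant amount of auxiliary storage is used; nothing grows with n.
Time complexity: O(n).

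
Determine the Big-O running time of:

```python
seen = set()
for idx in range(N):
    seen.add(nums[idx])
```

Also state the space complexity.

Time complexity: O(n).
Space complexity: O(n).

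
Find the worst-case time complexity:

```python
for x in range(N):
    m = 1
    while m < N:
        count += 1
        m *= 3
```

Time complexity: O(n log n).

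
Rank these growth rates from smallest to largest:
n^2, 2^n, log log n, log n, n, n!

Ordered by growth rate: log log n < log n < n < n^2 < 2^n < n!.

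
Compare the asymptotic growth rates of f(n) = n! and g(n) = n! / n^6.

f(n) = n! grows faster: the ratio n!/(n!/n^6) = n^6 -> infinity.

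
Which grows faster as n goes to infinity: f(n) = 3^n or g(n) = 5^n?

g(n) = 5^n grows faster: (5/3)^n -> infinity since 5/3 > 1.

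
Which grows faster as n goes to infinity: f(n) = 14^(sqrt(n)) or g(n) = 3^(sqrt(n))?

f(n) = 14^(sqrt(n)) grows faster: ratio is (14/3)^(sqrt(n)) -> infinity since 14/3 > 1.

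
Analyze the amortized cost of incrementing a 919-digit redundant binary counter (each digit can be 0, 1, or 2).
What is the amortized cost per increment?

A redundant counter on 919 digits allows digit values 0, 1, 2. Increment adds 1 to the least significant digit and carries any 2 to a 0 plus +1 on the next digit. With potential Phi = (number of 2-digits), each increment does O(1) actual work plus a chain of carries, each of which decreases Phi by 1. Amortized O(1).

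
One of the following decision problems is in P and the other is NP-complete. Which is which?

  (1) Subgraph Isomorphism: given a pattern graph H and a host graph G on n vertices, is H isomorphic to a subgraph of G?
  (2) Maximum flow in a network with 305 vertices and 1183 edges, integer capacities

(1) is NP-complete: generalizes Clique and Hamiltonian Path (pattern size is part of the input).
(2) is P: Edmonds-Karp / push-relabel run in polynomial time.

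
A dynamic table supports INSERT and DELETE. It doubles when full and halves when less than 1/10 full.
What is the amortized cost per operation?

Using potential function Phi = |2*num_items - table_size| when load > 1/2, and Phi = table_size/2 - num_items otherwise. The gap of 1/10 vs 1/2 for shrinking prevents thrashing. Both insert and delete have O(1) amortized cost.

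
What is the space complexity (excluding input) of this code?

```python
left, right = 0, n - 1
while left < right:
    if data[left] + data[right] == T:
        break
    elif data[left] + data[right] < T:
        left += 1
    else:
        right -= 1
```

Space complexity: O(1).
Only a constant amount of auxiliary storage is used; nothing grows with n.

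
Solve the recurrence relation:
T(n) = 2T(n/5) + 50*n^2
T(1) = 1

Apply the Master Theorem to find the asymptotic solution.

a=2, b=5, f(n)=50*n^2. log_5(2) = 0.4307 < 2. Case 3: T(n) = O(n^2).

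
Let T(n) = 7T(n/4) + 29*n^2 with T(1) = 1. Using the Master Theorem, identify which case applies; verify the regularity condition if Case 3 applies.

a=7, b=4, f(n)=29*n^2.
log_4(7) = 1.404 < 2.
f(n) = Omega(n^(1.404+epsilon)) for some epsilon > 0, so Case 3 is the candidate.
Regularity: a*f(n/b) = 7*29*(n/4)^2 = (7/16)*29*n^2 <= c*f(n) with c = 7/16 < 1. Satisfied.
Case 3: T(n) = Theta(n^2).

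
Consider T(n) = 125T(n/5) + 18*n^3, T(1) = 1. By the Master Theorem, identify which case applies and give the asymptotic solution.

a=125, b=5, f(n)=18*n^3.
log_5(125) = 3, so n^(log_b(a)) = n^3.
f(n) = Theta(n^3), so Case 2 applies.
T(n) = Theta(n^3 log n).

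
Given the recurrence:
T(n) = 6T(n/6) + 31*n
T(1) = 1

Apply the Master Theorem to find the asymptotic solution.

a=6, b=6, f(n)=31*n. log_6(6) = 1. Case 2: T(n) = O(n log n).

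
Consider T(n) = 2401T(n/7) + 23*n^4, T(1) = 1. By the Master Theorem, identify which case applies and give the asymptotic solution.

a=2401, b=7, f(n)=23*n^4.
log_7(2401) = 4, so n^(log_b(a)) = n^4.
f(n) = Theta(n^4), so Case 2 applies.
T(n) = Theta(n^4 log n).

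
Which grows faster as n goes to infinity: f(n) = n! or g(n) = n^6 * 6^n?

f(n) = n! grows faster: by Stirling n! ~ (n/e)^n sqrt(2*pi*n); (n/e)^n eventually dominates n^6 * 6^n.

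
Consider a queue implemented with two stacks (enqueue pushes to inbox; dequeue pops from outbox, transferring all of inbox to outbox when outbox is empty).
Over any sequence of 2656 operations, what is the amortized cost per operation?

Each element is pushed to inbox once, popped once, pushed to outbox once, and popped once: 4 unit operations over its lifetime. Over 2656 operations the total work is O(2656). Amortized O(1) per enqueue/dequeue.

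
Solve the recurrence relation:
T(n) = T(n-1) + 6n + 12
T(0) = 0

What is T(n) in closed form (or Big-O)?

Dominant term in sum is 6*sum(i, i=1..n) = 6*n*(n+1)/2 = O(n^2).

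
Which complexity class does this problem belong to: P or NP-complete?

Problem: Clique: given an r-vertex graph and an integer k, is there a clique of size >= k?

This problem is NP-complete: complement of Independent Set / Vertex Cover (with k part of the input).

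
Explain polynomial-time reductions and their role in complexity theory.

A poly-time reduction from A to B transforms any instance of A into an instance of B in polynomial time. If A reduces to B and B is in P, then A is in P. If A is NP-hard and A reduces to B, then B is NP-hard. Reductions transfer hardness upward and tractability downward.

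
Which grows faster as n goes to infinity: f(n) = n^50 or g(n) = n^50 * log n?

g(n) = n^50 * log n grows faster: extra log n factor -> infinity.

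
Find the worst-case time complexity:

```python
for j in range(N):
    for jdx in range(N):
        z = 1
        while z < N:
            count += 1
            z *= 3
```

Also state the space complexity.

Time complexity: O(n^2 log n).
Space complexity: O(1).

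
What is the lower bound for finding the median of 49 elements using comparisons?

To find the median of 49 elements, every element must be compared at least once, so the lower bound is Omega(n). The BFPRT algorithm achieves O(n), making this tight.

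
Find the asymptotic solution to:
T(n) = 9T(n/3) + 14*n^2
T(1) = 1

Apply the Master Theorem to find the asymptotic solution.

a=9, b=3, f(n)=14*n^2. log_3(9) = 2. Case 2: T(n) = O(n^2 log n).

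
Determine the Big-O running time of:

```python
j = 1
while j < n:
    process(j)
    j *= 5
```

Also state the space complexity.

Time complexity: O(log n).
Space complexity: O(1).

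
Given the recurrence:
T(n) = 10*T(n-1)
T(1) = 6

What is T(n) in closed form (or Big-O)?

Each step multiplies by 10. T(n) = T(1)*10^(n-1) = 6*10^(n-1).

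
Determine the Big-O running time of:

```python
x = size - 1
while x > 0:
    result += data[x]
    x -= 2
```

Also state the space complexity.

Time complexity: O(n).
Space complexity: O(1).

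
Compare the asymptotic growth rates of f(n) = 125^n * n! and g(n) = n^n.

f(n) = 125^n * n! grows faster: by Stirling n! ~ sqrt(2 pi n)(n/e)^n, so 125^n n! / n^n ~ (125/e)^n sqrt(2 pi n) -> infinity since 125/e > 1.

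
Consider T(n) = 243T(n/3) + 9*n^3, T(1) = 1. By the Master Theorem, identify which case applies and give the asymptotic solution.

a=243, b=3, f(n)=9*n^3.
log_3(243) = 5 > 3.
Since f(n) = O(n^3) is polynomially smaller than n^5, Case 1 applies.
T(n) = Theta(n^5).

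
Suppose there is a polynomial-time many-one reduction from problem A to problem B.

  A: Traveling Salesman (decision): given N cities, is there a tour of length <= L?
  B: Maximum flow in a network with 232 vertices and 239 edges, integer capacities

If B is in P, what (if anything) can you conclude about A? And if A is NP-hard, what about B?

A poly-time reduction A <=_p B means any A-instance can be transformed to a B-instance in poly time.
If B is in P: compose the reduction with B's poly-time algorithm to solve A in poly time, so A is in P.
If A is NP-hard: every NP problem reduces to A, which reduces to B; composing reductions, every NP problem reduces to B, so B is NP-hard.
(Here in fact A is NP-complete and B is in P, so no such reduction is known -- its existence would imply P = NP; the analysis concerns only what the assumed reduction would or would not let you conclude.)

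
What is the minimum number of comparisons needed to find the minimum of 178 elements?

Finding the minimum requires 177 comparisons, identical reasoning to finding the maximum. Each comparison eliminates one candidate.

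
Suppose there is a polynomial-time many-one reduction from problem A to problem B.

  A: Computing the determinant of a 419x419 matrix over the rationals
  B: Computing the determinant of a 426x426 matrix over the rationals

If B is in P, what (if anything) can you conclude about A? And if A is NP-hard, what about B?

A poly-time reduction A <=_p B means any A-instance can be transformed to a B-instance in poly time.
If B is in P: compose the reduction with B's poly-time algorithm to solve A in poly time, so A is in P.
If A is NP-hard: every NP problem reduces to A, which reduces to B; composing reductions, every NP problem reduces to B, so B is NP-hard.
(Here in fact A is P and B is P.)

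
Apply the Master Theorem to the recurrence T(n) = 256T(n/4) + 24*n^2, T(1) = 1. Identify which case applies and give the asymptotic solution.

a=256, b=4, f(n)=24*n^2.
log_4(256) = 4 > 2.
Since f(n) = O(n^2) is polynomially smaller than n^4, Case 1 applies.
T(n) = Theta(n^4).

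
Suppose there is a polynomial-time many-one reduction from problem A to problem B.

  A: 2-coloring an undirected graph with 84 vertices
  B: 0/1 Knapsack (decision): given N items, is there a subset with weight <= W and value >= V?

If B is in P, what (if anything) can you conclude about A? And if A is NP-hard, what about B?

A poly-time reduction A <=_p B means any A-instance can be transformed to a B-instance in poly time.
If B is in P: compose the reduction with B's poly-time algorithm to solve A in poly time, so A is in P.
If A is NP-hard: every NP problem reduces to A, which reduces to B; composing reductions, every NP problem reduces to B, so B is NP-hard.
(Here in fact A is P and B is NP-complete.)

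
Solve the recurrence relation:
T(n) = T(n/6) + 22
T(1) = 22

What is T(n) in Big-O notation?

Each step divides n by 6 and adds 22. After log_6(n) steps, T(n) = O(log n).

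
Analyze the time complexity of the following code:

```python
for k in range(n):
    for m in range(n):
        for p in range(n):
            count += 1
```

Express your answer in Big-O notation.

Time complexity: O(n^3).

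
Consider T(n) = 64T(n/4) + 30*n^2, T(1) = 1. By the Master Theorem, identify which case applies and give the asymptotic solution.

a=64, b=4, f(n)=30*n^2.
log_4(64) = 3 > 2.
Since f(n) = O(n^2) is polynomially smaller than n^3, Case 1 applies.
T(n) = Theta(n^3).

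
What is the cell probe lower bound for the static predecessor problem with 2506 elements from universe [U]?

The Patrascu-Thorup lower bound shows any data structure on n = 2506 elements using O(n * polylog(n)) space requires Omega(log log U) query time. van Emde Boas trees achieve O(log log U) with O(U) space.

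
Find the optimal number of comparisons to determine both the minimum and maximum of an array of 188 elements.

Naive approach: 374 comparisons (187 for max + 187 for min).
Optimal: Compare elements in pairs first (floor(n/2) = 94 comparisons), then find max among winners and min among losers (93 comparisons each).
Total: ceil(3n/2) - 2 = 280 comparisons. An adversary argument shows this is also a lower bound.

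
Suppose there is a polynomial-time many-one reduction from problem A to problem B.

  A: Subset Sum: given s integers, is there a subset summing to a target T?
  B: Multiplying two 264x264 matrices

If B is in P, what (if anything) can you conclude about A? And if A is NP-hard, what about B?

A poly-time reduction A <=_p B means any A-instance can be transformed to a B-instance in poly time.
If B is in P: compose the reduction with B's poly-time algorithm to solve A in poly time, so A is in P.
If A is NP-hard: every NP problem reduces to A, which reduces to B; composing reductions, every NP problem reduces to B, so B is NP-hard.
(Here in fact A is NP-complete and B is in P, so no such reduction is known -- its existence would imply P = NP; the analysis concerns only what the assumed reduction would or would not let you conclude.)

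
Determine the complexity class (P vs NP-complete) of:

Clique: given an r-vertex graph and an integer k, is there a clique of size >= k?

This problem is NP-complete: complement of Independent Set / Vertex Cover (with k part of the input).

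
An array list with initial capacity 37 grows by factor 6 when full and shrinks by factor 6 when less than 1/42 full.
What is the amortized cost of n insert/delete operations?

Using potential function Phi = |6*size - capacity|. Resizing costs are offset by potential release. Amortized O(1) per operation.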